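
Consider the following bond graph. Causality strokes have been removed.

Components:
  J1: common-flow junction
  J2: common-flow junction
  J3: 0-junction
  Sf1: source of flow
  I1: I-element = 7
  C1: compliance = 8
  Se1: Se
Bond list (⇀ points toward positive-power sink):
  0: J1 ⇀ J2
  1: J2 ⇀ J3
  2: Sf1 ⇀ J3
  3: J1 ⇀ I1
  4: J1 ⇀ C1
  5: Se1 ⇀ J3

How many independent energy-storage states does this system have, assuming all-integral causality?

2  (C1, I1 all integral)

#2 stroke at Sf1  (Sf1 fixes flow; stroke at Sf1)
#5 stroke at J3  (Se1 fixes effort; stroke away)
#1 stroke at J2  (common-e at J3 fixed by 5)
#0 stroke at J1  (J2 needs exactly one f-in)
#3 stroke at I1  (I1 outputs flow p/I1)
#4 stroke at J1  (1-jn J1 has f-setter on 3)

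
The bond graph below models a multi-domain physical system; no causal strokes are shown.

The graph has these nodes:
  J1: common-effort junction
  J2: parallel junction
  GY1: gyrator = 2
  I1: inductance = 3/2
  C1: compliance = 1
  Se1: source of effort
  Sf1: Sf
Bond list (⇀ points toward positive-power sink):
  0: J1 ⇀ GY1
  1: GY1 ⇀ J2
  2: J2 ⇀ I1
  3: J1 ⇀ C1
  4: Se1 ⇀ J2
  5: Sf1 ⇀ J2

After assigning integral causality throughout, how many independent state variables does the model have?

2  (C1, I1 all integral)

#4 |J2  (Se1 fixes effort; stroke away)
#5 |Sf1  (Sf1: flow source, stroke at near end)
#1 |GY1  (0-jn J2 has e-setter on 4)
#2 |I1  (J2 effort already set via bond 4)
#0 |GY1  (GY1 both-in/both-out from 1)
#3 |J1  (only one effort-in slot at J1)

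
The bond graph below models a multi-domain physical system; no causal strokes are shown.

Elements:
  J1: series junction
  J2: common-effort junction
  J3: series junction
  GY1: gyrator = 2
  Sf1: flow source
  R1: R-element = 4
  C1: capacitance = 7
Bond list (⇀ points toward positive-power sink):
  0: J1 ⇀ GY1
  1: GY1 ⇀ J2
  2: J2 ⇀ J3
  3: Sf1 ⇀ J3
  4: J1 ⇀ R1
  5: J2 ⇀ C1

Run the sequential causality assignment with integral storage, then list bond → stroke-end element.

β3 |Sf1  (Sf1 fixes flow; stroke at Sf1)
β2 |J3  (1-jn J3 has f-setter on 3)
β5 |J2  (C1 outputs effort q/C1)
β1 |GY1  (0-jn J2 has e-setter on 5)
β0 |GY1  (GY GY1: same side as bond 1)
β4 |J1  (J1 flow already set via bond 0)

β0 stroke→GY1
β1 stroke→GY1
β2 stroke→J3
β3 stroke→Sf1
β4 stroke→J1
β5 stroke→J2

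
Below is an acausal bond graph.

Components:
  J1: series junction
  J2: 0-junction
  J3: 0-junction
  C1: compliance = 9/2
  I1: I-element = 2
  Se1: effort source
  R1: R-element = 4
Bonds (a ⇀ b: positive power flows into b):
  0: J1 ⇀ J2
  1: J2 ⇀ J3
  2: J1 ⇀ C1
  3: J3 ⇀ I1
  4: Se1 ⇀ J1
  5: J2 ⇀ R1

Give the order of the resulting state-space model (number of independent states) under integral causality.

2  (C1, I1 all integral)

bond 4 stroke at J1  (Se1: effort source, stroke at far end)
bond 2 stroke at J1  (C1: C, integral causality)
bond 0 stroke at J2  (closing 1-jn rule on J1)
bond 1 stroke at J3  (0-jn J2 has e-setter on 0)
bond 5 stroke at R1  (J2 effort already set via bond 0)
bond 3 stroke at I1  (common-e at J3 fixed by 1)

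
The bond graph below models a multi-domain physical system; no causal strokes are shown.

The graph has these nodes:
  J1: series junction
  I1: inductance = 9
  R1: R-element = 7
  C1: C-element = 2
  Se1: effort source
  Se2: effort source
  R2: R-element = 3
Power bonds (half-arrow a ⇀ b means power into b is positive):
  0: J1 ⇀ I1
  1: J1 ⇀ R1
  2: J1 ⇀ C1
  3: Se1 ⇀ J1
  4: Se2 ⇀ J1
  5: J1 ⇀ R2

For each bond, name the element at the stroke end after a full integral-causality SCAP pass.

bond 3 |J1  (Se1: effort source, stroke at far end)
bond 4 |J1  (Se2: effort source, stroke at far end)
bond 0 |I1  (I1 integral (f out))
bond 1 |J1  (1-jn J1 has f-setter on 0)
bond 2 |J1  (J1 flow already set via bond 0)
bond 5 |J1  (common-f at J1 fixed by 0)

b0 |I1
b1 |J1
b2 |J1
b3 |J1
b4 |J1
b5 |J1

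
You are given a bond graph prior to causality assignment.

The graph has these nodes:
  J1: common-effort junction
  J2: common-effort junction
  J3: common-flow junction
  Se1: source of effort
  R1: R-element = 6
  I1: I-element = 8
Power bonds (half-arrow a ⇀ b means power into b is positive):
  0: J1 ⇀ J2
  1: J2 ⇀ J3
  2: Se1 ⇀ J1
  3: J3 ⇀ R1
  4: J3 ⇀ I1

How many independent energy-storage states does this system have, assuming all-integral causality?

#2 |J1  (Se1 fixes effort; stroke away)
#0 |J2  (common-e at J1 fixed by 2)
#1 |J3  (0-jn J2 has e-setter on 0)
#4 |I1  (I1 integral (f out))
#3 |J3  (J3 flow already set via bond 4)

1  (I1 all integral)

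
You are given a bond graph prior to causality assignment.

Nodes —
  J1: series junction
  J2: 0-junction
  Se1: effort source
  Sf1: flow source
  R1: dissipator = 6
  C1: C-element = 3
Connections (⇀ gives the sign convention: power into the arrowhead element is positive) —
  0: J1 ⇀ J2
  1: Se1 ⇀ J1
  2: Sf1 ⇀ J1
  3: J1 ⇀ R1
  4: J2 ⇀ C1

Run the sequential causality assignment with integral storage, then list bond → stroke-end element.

bond 1 stroke at J1  (source Se1 imposes e)
bond 2 stroke at Sf1  (Sf1 fixes flow; stroke at Sf1)
bond 0 stroke at J1  (J1: bond 2 brought flow, rest push out)
bond 3 stroke at J1  (1-jn J1 has f-setter on 2)
bond 4 stroke at J2  (J2: last free bond brings effort in)

#0 stroke→J1
#1 stroke→J1
#2 stroke→Sf1
#3 stroke→J1
#4 stroke→J2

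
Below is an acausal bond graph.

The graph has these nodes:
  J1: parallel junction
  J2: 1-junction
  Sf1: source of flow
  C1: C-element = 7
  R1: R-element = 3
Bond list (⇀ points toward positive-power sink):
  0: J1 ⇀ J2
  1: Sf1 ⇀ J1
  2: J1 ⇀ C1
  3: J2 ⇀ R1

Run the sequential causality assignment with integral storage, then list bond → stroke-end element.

β0 →J2
β1 →Sf1
β2 →J1
β3 →R1

β1 |Sf1  (source Sf1 imposes f)
β2 |J1  (C1 outputs effort q/C1)
β0 |J2  (0-jn J1 has e-setter on 2)
β3 |R1  (J2 needs exactly one f-in)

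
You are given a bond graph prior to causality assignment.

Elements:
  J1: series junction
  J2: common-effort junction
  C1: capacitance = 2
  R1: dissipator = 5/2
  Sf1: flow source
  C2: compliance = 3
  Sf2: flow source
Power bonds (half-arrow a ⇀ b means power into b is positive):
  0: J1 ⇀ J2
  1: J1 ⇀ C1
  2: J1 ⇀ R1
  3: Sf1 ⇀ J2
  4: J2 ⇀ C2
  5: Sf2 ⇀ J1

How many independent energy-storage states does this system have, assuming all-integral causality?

b3 stroke→Sf1  (source Sf1 imposes f)
b5 stroke→Sf2  (Sf2: flow source, stroke at near end)
b0 stroke→J1  (J1: bond 5 brought flow, rest push out)
b1 stroke→J1  (J1: bond 5 brought flow, rest push out)
b2 stroke→J1  (common-f at J1 fixed by 5)
b4 stroke→J2  (closing 0-jn rule on J2)

2  (C1, C2 all integral)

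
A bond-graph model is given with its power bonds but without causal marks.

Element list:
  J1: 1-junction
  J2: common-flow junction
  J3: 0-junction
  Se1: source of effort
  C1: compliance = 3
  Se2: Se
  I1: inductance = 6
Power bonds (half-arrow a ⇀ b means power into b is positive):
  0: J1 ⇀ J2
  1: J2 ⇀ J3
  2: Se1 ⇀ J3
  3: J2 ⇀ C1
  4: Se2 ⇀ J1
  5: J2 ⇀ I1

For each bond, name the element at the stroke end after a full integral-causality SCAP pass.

bond 2 stroke→J3  (Se1: effort source, stroke at far end)
bond 4 stroke→J1  (Se2 (Se) sets effort on bond)
bond 0 stroke→J2  (J1 needs exactly one f-in)
bond 1 stroke→J2  (J3 effort already set via bond 2)
bond 3 stroke→J2  (prefer integral on C1)
bond 5 stroke→I1  (only one flow-in slot at J2)

β0 |J2
β1 |J2
β2 |J3
β3 |J2
β4 |J1
β5 |I1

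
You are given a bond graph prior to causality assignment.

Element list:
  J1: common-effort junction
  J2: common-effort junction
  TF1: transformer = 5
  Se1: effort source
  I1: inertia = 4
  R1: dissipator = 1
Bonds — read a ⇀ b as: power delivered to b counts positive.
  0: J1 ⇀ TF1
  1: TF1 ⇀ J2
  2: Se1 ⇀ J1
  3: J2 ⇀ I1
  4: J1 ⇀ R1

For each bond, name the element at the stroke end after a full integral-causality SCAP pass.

b0 stroke→TF1
b1 stroke→J2
b2 stroke→J1
b3 stroke→I1
b4 stroke→R1

β2 stroke at J1  (source Se1 imposes e)
β0 stroke at TF1  (J1: bond 2 brought effort, rest push out)
β4 stroke at R1  (0-jn J1 has e-setter on 2)
β1 stroke at J2  (TF TF1: opposite of bond 0)
β3 stroke at I1  (J2: bond 1 brought effort, rest push out)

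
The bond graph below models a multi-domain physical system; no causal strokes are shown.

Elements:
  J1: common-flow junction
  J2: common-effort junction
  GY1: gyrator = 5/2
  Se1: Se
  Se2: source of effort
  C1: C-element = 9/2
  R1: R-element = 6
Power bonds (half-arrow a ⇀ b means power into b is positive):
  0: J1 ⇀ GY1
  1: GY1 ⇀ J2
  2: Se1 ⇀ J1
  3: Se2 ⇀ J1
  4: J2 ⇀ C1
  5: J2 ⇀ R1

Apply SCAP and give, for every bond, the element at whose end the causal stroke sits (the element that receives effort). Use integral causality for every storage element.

β0 |GY1
β1 |GY1
β2 |J1
β3 |J1
β4 |J2
β5 |R1

bond 2 stroke at J1  (Se1: effort source, stroke at far end)
bond 3 stroke at J1  (source Se2 imposes e)
bond 0 stroke at GY1  (only one flow-in slot at J1)
bond 1 stroke at GY1  (GY1 both-in/both-out from 0)
bond 4 stroke at J2  (C1: C, integral causality)
bond 5 stroke at R1  (0-jn J2 has e-setter on 4)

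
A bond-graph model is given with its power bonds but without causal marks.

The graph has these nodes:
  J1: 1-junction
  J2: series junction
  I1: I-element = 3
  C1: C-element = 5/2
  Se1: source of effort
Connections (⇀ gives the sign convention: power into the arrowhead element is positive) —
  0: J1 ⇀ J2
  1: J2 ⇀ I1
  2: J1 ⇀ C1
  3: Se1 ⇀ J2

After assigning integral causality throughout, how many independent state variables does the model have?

2  (C1, I1 all integral)

β3 |J2  (source Se1 imposes e)
β1 |I1  (I1 integral (f out))
β0 |J2  (1-jn J2 has f-setter on 1)
β2 |J1  (1-jn J1 has f-setter on 0)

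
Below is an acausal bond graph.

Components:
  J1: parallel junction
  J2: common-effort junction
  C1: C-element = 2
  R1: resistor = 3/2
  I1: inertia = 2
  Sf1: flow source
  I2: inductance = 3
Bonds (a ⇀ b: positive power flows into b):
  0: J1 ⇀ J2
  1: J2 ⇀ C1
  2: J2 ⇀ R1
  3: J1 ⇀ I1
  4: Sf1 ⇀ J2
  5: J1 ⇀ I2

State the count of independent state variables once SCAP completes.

bond 4 stroke→Sf1  (Sf1 (Sf) sets flow on bond)
bond 1 stroke→J2  (C1: C, integral causality)
bond 0 stroke→J1  (J2: bond 1 brought effort, rest push out)
bond 2 stroke→R1  (J2 effort already set via bond 1)
bond 3 stroke→I1  (J1 effort already set via bond 0)
bond 5 stroke→I2  (0-jn J1 has e-setter on 0)

3  (C1, I1, I2 all integral)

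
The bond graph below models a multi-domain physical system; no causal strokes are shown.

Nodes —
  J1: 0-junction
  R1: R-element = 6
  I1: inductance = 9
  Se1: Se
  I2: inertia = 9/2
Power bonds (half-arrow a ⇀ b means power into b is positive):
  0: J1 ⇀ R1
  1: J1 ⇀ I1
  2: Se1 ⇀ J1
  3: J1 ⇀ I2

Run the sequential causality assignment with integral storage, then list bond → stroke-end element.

bond 0 |R1
bond 1 |I1
bond 2 |J1
bond 3 |I2

β2 stroke→J1  (Se1: effort source, stroke at far end)
β0 stroke→R1  (J1: bond 2 brought effort, rest push out)
β1 stroke→I1  (0-jn J1 has e-setter on 2)
β3 stroke→I2  (common-e at J1 fixed by 2)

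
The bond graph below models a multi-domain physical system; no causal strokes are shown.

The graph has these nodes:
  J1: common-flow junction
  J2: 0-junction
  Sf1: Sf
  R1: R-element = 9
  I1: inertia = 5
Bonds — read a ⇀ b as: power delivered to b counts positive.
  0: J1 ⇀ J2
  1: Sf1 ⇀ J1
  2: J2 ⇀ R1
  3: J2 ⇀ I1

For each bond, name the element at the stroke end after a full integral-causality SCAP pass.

b1 →Sf1  (Sf1 fixes flow; stroke at Sf1)
b0 →J1  (1-jn J1 has f-setter on 1)
b3 →I1  (I1 outputs flow p/I1)
b2 →J2  (J2 needs exactly one e-in)

β0 stroke→J1
β1 stroke→Sf1
β2 stroke→J2
β3 stroke→I1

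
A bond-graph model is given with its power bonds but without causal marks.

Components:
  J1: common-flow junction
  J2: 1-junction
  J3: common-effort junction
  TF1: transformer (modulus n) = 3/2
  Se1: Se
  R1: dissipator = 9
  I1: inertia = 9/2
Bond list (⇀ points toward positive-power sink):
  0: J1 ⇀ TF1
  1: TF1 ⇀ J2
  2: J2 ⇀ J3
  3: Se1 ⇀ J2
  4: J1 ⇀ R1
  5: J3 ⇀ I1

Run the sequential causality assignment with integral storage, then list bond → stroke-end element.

#3 stroke at J2  (Se1 fixes effort; stroke away)
#5 stroke at I1  (prefer integral on I1)
#2 stroke at J3  (J3 needs exactly one e-in)
#1 stroke at J2  (J2 flow already set via bond 2)
#0 stroke at TF1  (TF TF1: opposite of bond 1)
#4 stroke at J1  (J1: bond 0 brought flow, rest push out)

β0 |TF1
β1 |J2
β2 |J3
β3 |J2
β4 |J1
β5 |I1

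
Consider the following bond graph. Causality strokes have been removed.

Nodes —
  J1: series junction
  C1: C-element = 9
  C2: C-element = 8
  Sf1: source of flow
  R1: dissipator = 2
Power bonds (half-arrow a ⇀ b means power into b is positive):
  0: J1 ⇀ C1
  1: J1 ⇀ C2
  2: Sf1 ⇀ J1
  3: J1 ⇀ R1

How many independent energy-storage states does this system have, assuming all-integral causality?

#2 |Sf1  (Sf1: flow source, stroke at near end)
#0 |J1  (1-jn J1 has f-setter on 2)
#1 |J1  (J1 flow already set via bond 2)
#3 |J1  (J1: bond 2 brought flow, rest push out)

2  (C1, C2 all integral)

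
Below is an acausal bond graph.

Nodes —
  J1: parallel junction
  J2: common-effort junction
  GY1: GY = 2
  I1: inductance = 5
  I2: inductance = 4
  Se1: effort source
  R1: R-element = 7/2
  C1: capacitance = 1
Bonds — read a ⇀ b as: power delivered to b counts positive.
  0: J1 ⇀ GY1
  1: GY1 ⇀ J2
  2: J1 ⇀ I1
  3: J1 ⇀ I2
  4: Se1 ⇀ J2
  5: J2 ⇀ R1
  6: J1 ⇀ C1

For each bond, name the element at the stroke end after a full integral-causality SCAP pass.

#0 →GY1
#1 →GY1
#2 →I1
#3 →I2
#4 →J2
#5 →R1
#6 →J1

#4 |J2  (source Se1 imposes e)
#1 |GY1  (0-jn J2 has e-setter on 4)
#5 |R1  (0-jn J2 has e-setter on 4)
#0 |GY1  (through GY1, causality inverts; strokes same side of GY1)
#2 |I1  (I1 integral (f out))
#3 |I2  (I2: I, integral causality)
#6 |J1  (only one effort-in slot at J1)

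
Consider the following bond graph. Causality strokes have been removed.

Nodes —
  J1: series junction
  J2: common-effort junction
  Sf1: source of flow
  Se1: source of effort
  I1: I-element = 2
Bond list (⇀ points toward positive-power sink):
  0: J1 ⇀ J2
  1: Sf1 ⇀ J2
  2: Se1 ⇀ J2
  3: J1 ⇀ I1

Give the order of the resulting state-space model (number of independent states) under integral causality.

b1 |Sf1  (Sf1 fixes flow; stroke at Sf1)
b2 |J2  (Se1 (Se) sets effort on bond)
b0 |J1  (J2: bond 2 brought effort, rest push out)
b3 |I1  (J1: last free bond brings flow in)

1  (I1 all integral)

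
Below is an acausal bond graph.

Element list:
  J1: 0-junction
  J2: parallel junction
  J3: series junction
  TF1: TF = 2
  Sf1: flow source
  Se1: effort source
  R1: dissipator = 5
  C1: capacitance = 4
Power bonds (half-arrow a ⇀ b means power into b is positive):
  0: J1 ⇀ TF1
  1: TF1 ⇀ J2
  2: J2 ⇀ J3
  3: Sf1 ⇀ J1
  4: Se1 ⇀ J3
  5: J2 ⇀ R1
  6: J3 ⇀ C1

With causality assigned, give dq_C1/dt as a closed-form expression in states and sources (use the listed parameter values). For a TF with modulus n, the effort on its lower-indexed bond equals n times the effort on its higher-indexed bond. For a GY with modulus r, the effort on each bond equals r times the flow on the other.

#3 stroke at Sf1  (Sf1: flow source, stroke at near end)
#4 stroke at J3  (Se1 fixes effort; stroke away)
#0 stroke at J1  (only one effort-in slot at J1)
#1 stroke at TF1  (through TF1, causality passes straight; one stroke at TF1)
#6 stroke at J3  (C1: C, integral causality)
#2 stroke at J2  (J3: last free bond brings flow in)
#5 stroke at R1  (common-e at J2 fixed by 2)

dq_C1/dt = E_Se1/5 + 2*F_Sf1 - q_C1/20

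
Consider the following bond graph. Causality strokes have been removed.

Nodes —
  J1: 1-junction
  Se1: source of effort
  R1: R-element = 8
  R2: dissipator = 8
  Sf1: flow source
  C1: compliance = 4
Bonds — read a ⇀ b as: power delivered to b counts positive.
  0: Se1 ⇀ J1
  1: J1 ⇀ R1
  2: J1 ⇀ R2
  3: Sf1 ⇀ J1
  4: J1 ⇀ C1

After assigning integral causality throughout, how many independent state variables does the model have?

#0 →J1  (source Se1 imposes e)
#3 →Sf1  (Sf1 fixes flow; stroke at Sf1)
#1 →J1  (J1 flow already set via bond 3)
#2 →J1  (J1 flow already set via bond 3)
#4 →J1  (J1 flow already set via bond 3)

1  (C1 all integral)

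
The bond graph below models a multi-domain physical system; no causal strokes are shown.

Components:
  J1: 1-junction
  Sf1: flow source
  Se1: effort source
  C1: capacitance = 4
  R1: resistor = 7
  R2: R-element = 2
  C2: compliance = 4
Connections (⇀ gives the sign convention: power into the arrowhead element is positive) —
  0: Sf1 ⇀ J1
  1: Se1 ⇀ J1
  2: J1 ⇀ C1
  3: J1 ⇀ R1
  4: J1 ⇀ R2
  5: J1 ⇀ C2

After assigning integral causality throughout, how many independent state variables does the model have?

bond 0 stroke at Sf1  (Sf1: flow source, stroke at near end)
bond 1 stroke at J1  (Se1 (Se) sets effort on bond)
bond 2 stroke at J1  (J1 flow already set via bond 0)
bond 3 stroke at J1  (J1: bond 0 brought flow, rest push out)
bond 4 stroke at J1  (J1: bond 0 brought flow, rest push out)
bond 5 stroke at J1  (common-f at J1 fixed by 0)

2  (C1, C2 all integral)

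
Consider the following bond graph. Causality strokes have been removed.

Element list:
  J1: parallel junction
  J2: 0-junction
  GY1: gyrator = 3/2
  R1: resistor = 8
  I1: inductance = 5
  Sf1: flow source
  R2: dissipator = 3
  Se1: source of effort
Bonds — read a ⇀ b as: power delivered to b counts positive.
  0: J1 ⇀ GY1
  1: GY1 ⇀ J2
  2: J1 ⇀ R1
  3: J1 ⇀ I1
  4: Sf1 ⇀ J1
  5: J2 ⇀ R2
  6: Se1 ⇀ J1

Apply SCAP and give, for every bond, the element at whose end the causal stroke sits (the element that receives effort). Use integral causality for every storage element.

bond 4 stroke→Sf1  (Sf1: flow source, stroke at near end)
bond 6 stroke→J1  (Se1 fixes effort; stroke away)
bond 0 stroke→GY1  (J1: bond 6 brought effort, rest push out)
bond 2 stroke→R1  (0-jn J1 has e-setter on 6)
bond 3 stroke→I1  (J1: bond 6 brought effort, rest push out)
bond 1 stroke→GY1  (through GY1, causality inverts; strokes same side of GY1)
bond 5 stroke→J2  (J2: last free bond brings effort in)

β0 →GY1
β1 →GY1
β2 →R1
β3 →I1
β4 →Sf1
β5 →J2
β6 →J1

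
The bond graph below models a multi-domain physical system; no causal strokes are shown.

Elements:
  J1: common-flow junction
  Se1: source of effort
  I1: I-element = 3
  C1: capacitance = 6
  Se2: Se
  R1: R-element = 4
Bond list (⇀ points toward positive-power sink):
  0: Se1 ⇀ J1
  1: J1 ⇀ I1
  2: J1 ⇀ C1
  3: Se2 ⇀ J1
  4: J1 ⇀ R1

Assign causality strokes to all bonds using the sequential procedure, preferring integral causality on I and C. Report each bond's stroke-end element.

β0 stroke at J1  (source Se1 imposes e)
β3 stroke at J1  (source Se2 imposes e)
β1 stroke at I1  (I1 integral (f out))
β2 stroke at J1  (1-jn J1 has f-setter on 1)
β4 stroke at J1  (common-f at J1 fixed by 1)

β0 |J1
β1 |I1
β2 |J1
β3 |J1
β4 |J1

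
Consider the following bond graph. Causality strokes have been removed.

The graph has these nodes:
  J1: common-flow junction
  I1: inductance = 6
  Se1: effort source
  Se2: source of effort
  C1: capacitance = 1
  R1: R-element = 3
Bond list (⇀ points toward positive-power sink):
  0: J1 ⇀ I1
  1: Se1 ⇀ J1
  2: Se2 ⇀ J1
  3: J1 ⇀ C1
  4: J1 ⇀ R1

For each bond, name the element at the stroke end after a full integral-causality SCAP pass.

b1 |J1  (Se1: effort source, stroke at far end)
b2 |J1  (source Se2 imposes e)
b0 |I1  (I1: I, integral causality)
b3 |J1  (J1: bond 0 brought flow, rest push out)
b4 |J1  (1-jn J1 has f-setter on 0)

β0 →I1
β1 →J1
β2 →J1
β3 →J1
β4 →J1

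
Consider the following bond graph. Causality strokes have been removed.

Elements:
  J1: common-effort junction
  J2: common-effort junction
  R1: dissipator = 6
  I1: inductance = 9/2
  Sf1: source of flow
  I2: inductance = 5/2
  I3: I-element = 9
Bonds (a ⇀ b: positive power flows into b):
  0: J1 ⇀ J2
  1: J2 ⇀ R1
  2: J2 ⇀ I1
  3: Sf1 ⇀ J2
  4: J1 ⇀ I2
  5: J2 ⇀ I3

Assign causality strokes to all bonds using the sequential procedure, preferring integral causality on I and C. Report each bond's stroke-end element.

β0 →J1
β1 →J2
β2 →I1
β3 →Sf1
β4 →I2
β5 →I3

b3 stroke at Sf1  (source Sf1 imposes f)
b2 stroke at I1  (I1: I, integral causality)
b4 stroke at I2  (I2 outputs flow p/I2)
b0 stroke at J1  (J1: last free bond brings effort in)
b5 stroke at I3  (I3: I, integral causality)
b1 stroke at J2  (only one effort-in slot at J2)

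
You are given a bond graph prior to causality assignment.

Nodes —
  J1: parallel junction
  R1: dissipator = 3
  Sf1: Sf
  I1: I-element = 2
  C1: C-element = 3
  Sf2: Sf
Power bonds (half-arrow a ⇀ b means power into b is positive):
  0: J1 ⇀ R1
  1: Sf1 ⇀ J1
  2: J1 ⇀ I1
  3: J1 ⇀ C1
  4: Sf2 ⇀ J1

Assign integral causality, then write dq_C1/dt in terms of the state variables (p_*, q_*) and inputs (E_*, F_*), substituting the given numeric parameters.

dq_C1/dt = F_Sf1 + F_Sf2 - p_I1/2 - q_C1/9

bond 1 →Sf1  (Sf1: flow source, stroke at near end)
bond 4 →Sf2  (Sf2 (Sf) sets flow on bond)
bond 2 →I1  (I1: I, integral causality)
bond 3 →J1  (C1: C, integral causality)
bond 0 →R1  (common-e at J1 fixed by 3)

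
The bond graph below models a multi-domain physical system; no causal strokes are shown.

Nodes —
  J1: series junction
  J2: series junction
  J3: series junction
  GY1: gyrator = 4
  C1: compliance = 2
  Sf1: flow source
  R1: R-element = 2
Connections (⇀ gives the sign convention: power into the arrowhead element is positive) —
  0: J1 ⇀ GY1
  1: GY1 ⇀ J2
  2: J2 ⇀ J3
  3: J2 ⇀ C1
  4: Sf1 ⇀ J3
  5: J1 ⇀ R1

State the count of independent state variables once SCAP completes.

#4 stroke at Sf1  (source Sf1 imposes f)
#2 stroke at J3  (J3 flow already set via bond 4)
#1 stroke at J2  (common-f at J2 fixed by 2)
#3 stroke at J2  (J2 flow already set via bond 2)
#0 stroke at J1  (GY1 both-in/both-out from 1)
#5 stroke at R1  (closing 1-jn rule on J1)

1  (C1 all integral)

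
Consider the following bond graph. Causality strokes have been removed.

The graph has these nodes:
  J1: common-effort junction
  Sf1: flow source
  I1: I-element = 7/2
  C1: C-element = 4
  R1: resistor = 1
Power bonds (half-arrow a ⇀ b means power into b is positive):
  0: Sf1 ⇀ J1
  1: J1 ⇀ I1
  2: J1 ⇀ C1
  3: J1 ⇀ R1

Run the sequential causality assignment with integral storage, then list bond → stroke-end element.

b0 stroke at Sf1
b1 stroke at I1
b2 stroke at J1
b3 stroke at R1

#0 stroke→Sf1  (Sf1 fixes flow; stroke at Sf1)
#1 stroke→I1  (I1 integral (f out))
#2 stroke→J1  (C1: C, integral causality)
#3 stroke→R1  (0-jn J1 has e-setter on 2)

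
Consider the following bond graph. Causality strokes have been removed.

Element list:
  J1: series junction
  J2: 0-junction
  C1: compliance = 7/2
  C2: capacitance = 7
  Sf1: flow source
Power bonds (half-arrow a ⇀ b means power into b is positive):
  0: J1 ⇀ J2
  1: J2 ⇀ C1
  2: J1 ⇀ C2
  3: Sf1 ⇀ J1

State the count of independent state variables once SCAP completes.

bond 3 stroke at Sf1  (Sf1: flow source, stroke at near end)
bond 0 stroke at J1  (common-f at J1 fixed by 3)
bond 2 stroke at J1  (common-f at J1 fixed by 3)
bond 1 stroke at J2  (only one effort-in slot at J2)

2  (C1, C2 all integral)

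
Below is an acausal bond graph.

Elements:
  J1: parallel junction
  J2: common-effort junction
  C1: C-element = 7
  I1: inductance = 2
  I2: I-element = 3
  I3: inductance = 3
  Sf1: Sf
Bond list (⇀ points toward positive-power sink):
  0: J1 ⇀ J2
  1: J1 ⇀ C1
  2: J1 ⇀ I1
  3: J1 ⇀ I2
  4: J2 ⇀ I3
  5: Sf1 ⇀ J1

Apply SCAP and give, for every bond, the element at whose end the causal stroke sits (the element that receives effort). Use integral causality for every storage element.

bond 0 →J2
bond 1 →J1
bond 2 →I1
bond 3 →I2
bond 4 →I3
bond 5 →Sf1

bond 5 →Sf1  (Sf1: flow source, stroke at near end)
bond 1 →J1  (C1 integral (e out))
bond 0 →J2  (common-e at J1 fixed by 1)
bond 2 →I1  (J1 effort already set via bond 1)
bond 3 →I2  (0-jn J1 has e-setter on 1)
bond 4 →I3  (J2: bond 0 brought effort, rest push out)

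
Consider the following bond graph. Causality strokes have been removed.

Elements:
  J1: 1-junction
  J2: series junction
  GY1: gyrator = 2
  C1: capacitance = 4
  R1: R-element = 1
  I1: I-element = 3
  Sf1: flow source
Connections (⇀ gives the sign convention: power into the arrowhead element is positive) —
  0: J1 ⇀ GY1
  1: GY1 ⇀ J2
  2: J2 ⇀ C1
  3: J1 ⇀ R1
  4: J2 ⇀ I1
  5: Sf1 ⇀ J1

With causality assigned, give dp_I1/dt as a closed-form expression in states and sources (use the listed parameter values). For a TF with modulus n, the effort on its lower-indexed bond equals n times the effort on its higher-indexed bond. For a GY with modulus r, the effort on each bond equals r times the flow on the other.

dp_I1/dt = 2*F_Sf1 - q_C1/4

bond 5 |Sf1  (Sf1 fixes flow; stroke at Sf1)
bond 0 |J1  (1-jn J1 has f-setter on 5)
bond 3 |J1  (common-f at J1 fixed by 5)
bond 1 |J2  (GY GY1: same side as bond 0)
bond 2 |J2  (C1 integral (e out))
bond 4 |I1  (J2 needs exactly one f-in)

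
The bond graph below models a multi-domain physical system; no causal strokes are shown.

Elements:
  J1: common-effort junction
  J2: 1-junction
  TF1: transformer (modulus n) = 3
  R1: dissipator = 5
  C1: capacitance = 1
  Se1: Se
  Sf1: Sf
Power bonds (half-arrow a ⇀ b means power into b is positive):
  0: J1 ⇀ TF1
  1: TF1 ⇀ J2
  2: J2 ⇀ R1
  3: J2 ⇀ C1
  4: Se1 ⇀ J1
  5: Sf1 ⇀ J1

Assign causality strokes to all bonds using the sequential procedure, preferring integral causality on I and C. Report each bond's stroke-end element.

β0 →TF1
β1 →J2
β2 →R1
β3 →J2
β4 →J1
β5 →Sf1

β4 stroke→J1  (Se1 fixes effort; stroke away)
β5 stroke→Sf1  (Sf1 (Sf) sets flow on bond)
β0 stroke→TF1  (J1 effort already set via bond 4)
β1 stroke→J2  (TF1 one-in-one-out from 0)
β3 stroke→J2  (C1: C, integral causality)
β2 stroke→R1  (only one flow-in slot at J2)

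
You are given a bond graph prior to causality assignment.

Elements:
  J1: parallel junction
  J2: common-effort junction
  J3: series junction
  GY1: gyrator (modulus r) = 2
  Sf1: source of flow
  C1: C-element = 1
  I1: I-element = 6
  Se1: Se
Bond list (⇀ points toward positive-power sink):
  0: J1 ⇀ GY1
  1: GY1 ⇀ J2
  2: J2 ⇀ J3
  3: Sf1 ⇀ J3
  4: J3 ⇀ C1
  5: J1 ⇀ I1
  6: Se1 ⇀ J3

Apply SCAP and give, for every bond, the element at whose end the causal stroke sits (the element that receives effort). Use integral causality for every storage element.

#0 stroke at J1
#1 stroke at J2
#2 stroke at J3
#3 stroke at Sf1
#4 stroke at J3
#5 stroke at I1
#6 stroke at J3

#3 →Sf1  (Sf1 (Sf) sets flow on bond)
#6 →J3  (Se1: effort source, stroke at far end)
#2 →J3  (J3: bond 3 brought flow, rest push out)
#4 →J3  (1-jn J3 has f-setter on 3)
#1 →J2  (only one effort-in slot at J2)
#0 →J1  (GY1 both-in/both-out from 1)
#5 →I1  (common-e at J1 fixed by 0)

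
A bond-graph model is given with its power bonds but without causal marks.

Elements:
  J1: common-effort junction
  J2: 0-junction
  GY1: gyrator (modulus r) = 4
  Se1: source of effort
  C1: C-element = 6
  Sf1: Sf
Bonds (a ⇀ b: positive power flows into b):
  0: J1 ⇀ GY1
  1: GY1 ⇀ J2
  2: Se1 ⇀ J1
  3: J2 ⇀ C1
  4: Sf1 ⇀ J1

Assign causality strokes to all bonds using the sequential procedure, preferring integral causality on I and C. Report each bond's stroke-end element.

#0 →GY1
#1 →GY1
#2 →J1
#3 →J2
#4 →Sf1

bond 2 stroke at J1  (source Se1 imposes e)
bond 4 stroke at Sf1  (Sf1 (Sf) sets flow on bond)
bond 0 stroke at GY1  (J1 effort already set via bond 2)
bond 1 stroke at GY1  (GY1 both-in/both-out from 0)
bond 3 stroke at J2  (only one effort-in slot at J2)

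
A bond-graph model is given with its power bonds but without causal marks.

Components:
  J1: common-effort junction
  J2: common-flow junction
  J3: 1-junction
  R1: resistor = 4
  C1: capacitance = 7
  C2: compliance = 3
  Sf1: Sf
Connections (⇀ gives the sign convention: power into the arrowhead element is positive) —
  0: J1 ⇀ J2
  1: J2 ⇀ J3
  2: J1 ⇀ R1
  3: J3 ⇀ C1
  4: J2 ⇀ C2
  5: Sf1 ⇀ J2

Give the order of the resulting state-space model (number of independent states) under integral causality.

#5 stroke→Sf1  (source Sf1 imposes f)
#0 stroke→J2  (1-jn J2 has f-setter on 5)
#1 stroke→J2  (J2 flow already set via bond 5)
#4 stroke→J2  (1-jn J2 has f-setter on 5)
#3 stroke→J3  (J3: bond 1 brought flow, rest push out)
#2 stroke→J1  (only one effort-in slot at J1)

2  (C1, C2 all integral)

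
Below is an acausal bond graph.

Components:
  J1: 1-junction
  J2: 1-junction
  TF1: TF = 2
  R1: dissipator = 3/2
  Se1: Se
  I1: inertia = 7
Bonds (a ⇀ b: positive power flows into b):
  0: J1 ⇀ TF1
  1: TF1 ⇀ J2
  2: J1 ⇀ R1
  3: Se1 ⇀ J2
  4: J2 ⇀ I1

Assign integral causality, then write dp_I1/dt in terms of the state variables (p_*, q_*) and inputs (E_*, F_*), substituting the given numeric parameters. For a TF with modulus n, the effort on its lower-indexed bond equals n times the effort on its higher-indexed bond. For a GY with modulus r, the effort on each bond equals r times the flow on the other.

dp_I1/dt = E_Se1 - 3*p_I1/56

bond 3 →J2  (Se1: effort source, stroke at far end)
bond 4 →I1  (I1: I, integral causality)
bond 1 →J2  (common-f at J2 fixed by 4)
bond 0 →TF1  (TF1: transformer flips bond 1)
bond 2 →J1  (J1: bond 0 brought flow, rest push out)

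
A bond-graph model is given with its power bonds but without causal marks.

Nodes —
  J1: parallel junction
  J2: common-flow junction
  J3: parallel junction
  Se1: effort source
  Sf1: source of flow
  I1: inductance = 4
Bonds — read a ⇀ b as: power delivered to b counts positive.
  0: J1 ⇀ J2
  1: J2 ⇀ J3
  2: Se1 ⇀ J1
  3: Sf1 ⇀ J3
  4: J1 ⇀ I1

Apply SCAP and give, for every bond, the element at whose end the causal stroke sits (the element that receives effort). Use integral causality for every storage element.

#2 |J1  (source Se1 imposes e)
#3 |Sf1  (Sf1: flow source, stroke at near end)
#0 |J2  (J1: bond 2 brought effort, rest push out)
#4 |I1  (J1: bond 2 brought effort, rest push out)
#1 |J3  (only one flow-in slot at J2)

b0 stroke at J2
b1 stroke at J3
b2 stroke at J1
b3 stroke at Sf1
b4 stroke at I1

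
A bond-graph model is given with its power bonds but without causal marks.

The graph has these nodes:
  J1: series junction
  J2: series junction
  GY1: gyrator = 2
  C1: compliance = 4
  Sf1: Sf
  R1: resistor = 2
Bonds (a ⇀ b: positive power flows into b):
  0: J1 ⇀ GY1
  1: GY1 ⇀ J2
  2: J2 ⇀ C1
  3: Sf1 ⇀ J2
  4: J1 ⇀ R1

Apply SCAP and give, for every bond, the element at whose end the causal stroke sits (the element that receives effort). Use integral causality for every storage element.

β3 |Sf1  (Sf1 (Sf) sets flow on bond)
β1 |J2  (1-jn J2 has f-setter on 3)
β2 |J2  (1-jn J2 has f-setter on 3)
β0 |J1  (through GY1, causality inverts; strokes same side of GY1)
β4 |R1  (only one flow-in slot at J1)

bond 0 stroke at J1
bond 1 stroke at J2
bond 2 stroke at J2
bond 3 stroke at Sf1
bond 4 stroke at R1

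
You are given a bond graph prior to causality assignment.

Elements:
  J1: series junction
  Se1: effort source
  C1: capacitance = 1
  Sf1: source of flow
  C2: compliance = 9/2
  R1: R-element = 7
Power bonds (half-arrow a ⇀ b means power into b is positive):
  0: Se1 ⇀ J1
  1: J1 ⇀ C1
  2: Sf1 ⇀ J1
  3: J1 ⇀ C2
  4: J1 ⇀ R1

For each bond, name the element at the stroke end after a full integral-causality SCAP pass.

b0 →J1
b1 →J1
b2 →Sf1
b3 →J1
b4 →J1

β0 |J1  (Se1 fixes effort; stroke away)
β2 |Sf1  (Sf1 (Sf) sets flow on bond)
β1 |J1  (common-f at J1 fixed by 2)
β3 |J1  (J1: bond 2 brought flow, rest push out)
β4 |J1  (J1 flow already set via bond 2)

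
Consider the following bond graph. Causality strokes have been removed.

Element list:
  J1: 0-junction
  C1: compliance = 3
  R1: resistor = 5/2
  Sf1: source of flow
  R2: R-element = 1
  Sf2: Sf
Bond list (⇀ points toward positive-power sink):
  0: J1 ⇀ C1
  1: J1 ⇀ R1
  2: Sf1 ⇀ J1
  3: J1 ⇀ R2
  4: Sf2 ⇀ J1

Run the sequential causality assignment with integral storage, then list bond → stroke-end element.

#2 stroke→Sf1  (Sf1 (Sf) sets flow on bond)
#4 stroke→Sf2  (Sf2 fixes flow; stroke at Sf2)
#0 stroke→J1  (prefer integral on C1)
#1 stroke→R1  (J1 effort already set via bond 0)
#3 stroke→R2  (J1 effort already set via bond 0)

#0 stroke at J1
#1 stroke at R1
#2 stroke at Sf1
#3 stroke at R2
#4 stroke at Sf2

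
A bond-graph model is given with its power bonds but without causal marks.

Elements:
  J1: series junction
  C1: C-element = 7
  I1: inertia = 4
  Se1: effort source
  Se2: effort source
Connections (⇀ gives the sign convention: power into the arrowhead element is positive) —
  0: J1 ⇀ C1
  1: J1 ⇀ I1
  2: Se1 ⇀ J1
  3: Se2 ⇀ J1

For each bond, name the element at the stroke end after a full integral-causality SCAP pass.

bond 2 →J1  (Se1 (Se) sets effort on bond)
bond 3 →J1  (source Se2 imposes e)
bond 0 →J1  (C1 outputs effort q/C1)
bond 1 →I1  (J1: last free bond brings flow in)

b0 →J1
b1 →I1
b2 →J1
b3 →J1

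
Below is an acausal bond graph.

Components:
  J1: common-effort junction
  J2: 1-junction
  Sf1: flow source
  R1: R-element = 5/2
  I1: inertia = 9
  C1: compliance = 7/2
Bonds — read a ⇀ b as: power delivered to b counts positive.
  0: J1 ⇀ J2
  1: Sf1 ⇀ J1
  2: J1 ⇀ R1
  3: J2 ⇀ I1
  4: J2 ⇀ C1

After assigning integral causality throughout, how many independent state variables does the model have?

2  (C1, I1 all integral)

b1 stroke→Sf1  (Sf1 (Sf) sets flow on bond)
b3 stroke→I1  (prefer integral on I1)
b0 stroke→J2  (common-f at J2 fixed by 3)
b4 stroke→J2  (J2 flow already set via bond 3)
b2 stroke→J1  (J1 needs exactly one e-in)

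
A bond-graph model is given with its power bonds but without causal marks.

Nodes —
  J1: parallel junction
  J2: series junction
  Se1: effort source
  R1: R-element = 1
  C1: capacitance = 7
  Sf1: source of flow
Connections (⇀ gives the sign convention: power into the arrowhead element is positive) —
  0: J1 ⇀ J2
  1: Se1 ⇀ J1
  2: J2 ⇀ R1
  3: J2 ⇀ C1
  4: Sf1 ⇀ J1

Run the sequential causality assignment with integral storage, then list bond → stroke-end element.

β1 stroke→J1  (Se1 fixes effort; stroke away)
β4 stroke→Sf1  (Sf1 fixes flow; stroke at Sf1)
β0 stroke→J2  (common-e at J1 fixed by 1)
β3 stroke→J2  (C1: C, integral causality)
β2 stroke→R1  (only one flow-in slot at J2)

bond 0 →J2
bond 1 →J1
bond 2 →R1
bond 3 →J2
bond 4 →Sf1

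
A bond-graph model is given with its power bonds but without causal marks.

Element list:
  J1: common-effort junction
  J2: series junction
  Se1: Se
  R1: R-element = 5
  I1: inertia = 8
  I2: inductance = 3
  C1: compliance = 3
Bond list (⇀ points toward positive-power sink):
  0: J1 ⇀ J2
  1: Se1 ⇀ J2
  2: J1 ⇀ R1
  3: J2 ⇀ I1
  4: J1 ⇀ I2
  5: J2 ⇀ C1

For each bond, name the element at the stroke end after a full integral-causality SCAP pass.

β1 |J2  (Se1 (Se) sets effort on bond)
β3 |I1  (I1 integral (f out))
β0 |J2  (J2 flow already set via bond 3)
β5 |J2  (J2: bond 3 brought flow, rest push out)
β4 |I2  (I2 integral (f out))
β2 |J1  (only one effort-in slot at J1)

b0 stroke at J2
b1 stroke at J2
b2 stroke at J1
b3 stroke at I1
b4 stroke at I2
b5 stroke at J2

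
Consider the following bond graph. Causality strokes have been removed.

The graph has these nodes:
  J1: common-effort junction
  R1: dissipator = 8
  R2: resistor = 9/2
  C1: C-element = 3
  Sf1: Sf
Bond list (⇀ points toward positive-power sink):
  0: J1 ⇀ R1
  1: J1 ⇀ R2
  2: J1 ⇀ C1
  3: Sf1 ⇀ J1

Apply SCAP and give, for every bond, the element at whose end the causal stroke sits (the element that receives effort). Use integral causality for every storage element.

β0 stroke→R1
β1 stroke→R2
β2 stroke→J1
β3 stroke→Sf1

b3 |Sf1  (Sf1: flow source, stroke at near end)
b2 |J1  (prefer integral on C1)
b0 |R1  (common-e at J1 fixed by 2)
b1 |R2  (J1 effort already set via bond 2)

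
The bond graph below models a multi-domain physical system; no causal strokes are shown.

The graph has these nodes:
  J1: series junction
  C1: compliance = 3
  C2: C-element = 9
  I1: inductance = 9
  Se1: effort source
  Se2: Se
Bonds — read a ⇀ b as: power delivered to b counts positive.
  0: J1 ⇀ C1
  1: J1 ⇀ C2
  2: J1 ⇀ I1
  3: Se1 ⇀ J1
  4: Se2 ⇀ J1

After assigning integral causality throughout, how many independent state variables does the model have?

b3 →J1  (Se1: effort source, stroke at far end)
b4 →J1  (source Se2 imposes e)
b0 →J1  (C1 integral (e out))
b1 →J1  (prefer integral on C2)
b2 →I1  (J1 needs exactly one f-in)

3  (C1, C2, I1 all integral)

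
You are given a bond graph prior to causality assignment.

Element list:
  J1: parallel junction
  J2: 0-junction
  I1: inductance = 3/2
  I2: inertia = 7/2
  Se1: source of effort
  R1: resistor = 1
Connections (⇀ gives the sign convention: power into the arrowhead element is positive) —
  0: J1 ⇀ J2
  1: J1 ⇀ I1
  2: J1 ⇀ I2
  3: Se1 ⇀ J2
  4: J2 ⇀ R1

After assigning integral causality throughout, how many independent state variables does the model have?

b3 stroke→J2  (Se1 fixes effort; stroke away)
b0 stroke→J1  (common-e at J2 fixed by 3)
b4 stroke→R1  (common-e at J2 fixed by 3)
b1 stroke→I1  (J1 effort already set via bond 0)
b2 stroke→I2  (J1 effort already set via bond 0)

2  (I1, I2 all integral)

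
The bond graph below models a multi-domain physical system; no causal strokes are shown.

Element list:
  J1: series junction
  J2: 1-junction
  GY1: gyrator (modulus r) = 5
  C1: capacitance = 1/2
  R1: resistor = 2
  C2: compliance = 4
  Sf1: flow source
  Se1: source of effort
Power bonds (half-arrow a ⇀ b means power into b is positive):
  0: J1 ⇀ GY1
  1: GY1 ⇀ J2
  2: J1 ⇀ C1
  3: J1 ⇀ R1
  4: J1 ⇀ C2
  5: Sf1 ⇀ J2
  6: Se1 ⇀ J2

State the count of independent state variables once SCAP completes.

2  (C1, C2 all integral)

#5 stroke at Sf1  (Sf1 fixes flow; stroke at Sf1)
#6 stroke at J2  (source Se1 imposes e)
#1 stroke at J2  (1-jn J2 has f-setter on 5)
#0 stroke at J1  (GY1: gyrator matches bond 1)
#2 stroke at J1  (prefer integral on C1)
#4 stroke at J1  (C2: C, integral causality)
#3 stroke at R1  (only one flow-in slot at J1)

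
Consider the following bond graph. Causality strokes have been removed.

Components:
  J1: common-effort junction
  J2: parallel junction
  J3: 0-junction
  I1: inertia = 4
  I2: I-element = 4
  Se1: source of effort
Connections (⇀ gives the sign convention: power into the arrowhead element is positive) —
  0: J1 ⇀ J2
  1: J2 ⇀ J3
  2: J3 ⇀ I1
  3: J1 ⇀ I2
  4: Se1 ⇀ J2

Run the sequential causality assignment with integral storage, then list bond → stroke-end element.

bond 0 |J1
bond 1 |J3
bond 2 |I1
bond 3 |I2
bond 4 |J2

#4 stroke at J2  (source Se1 imposes e)
#0 stroke at J1  (common-e at J2 fixed by 4)
#1 stroke at J3  (0-jn J2 has e-setter on 4)
#2 stroke at I1  (J3 effort already set via bond 1)
#3 stroke at I2  (J1: bond 0 brought effort, rest push out)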